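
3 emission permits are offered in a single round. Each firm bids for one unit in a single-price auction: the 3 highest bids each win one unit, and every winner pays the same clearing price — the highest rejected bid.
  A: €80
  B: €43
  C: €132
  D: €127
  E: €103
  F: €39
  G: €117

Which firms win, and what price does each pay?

C, D, G; each pays €103

Ordering the bids: 132 (C), 127 (D), 117 (G), 103 (E), 80 (A), …
Top 3: C, D, G.
Clearing price = highest rejected bid = €103.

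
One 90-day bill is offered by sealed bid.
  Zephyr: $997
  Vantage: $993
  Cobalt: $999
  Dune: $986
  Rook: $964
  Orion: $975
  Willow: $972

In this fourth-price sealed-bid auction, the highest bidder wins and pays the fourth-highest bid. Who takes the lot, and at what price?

Cobalt pays $986

Fourth-price sealed-bid auction: the highest bidder wins and pays the fourth-highest bid.
Bids ranked: 999 (Cobalt) > 997 (Zephyr) > 993 (Vantage) > 986 (Dune) > 975 (Orion) > 972 (Willow) > …
Cobalt wins; payment is bid #4 in the ranking = $986.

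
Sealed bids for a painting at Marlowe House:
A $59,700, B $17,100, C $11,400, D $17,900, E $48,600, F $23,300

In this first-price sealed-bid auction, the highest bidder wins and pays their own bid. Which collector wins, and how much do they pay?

Sorting bids: 59,700 (A) > 48,600 (E) > 23,300 (F) > 17,900 (D) > 17,100 (B) > 11,400 (C)
A has the highest bid and pays exactly that: $59,700.

A pays $59,700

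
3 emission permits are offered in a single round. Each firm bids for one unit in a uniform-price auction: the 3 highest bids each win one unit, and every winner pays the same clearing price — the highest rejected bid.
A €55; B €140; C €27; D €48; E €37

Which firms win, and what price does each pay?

B, A, D; each pays €37

Ordering the bids: 140 (B), 55 (A), 48 (D), 37 (E), 27 (C)
The 3 highest are B, A, D.
First losing bid is E's €37, which sets the uniform price.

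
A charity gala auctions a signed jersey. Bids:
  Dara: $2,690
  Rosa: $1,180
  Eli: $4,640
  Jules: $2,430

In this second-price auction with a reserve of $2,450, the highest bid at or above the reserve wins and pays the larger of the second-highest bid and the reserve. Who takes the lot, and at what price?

Eli pays $2,690

Second-price auction with a reserve of $2,450: the highest bid at or above the reserve wins and pays the larger of the second-highest bid and the reserve.
Bids ranked: 4,640 (Eli) > 2,690 (Dara) > 2,430 (Jules) > 1,180 (Rosa)
Highest eligible bid: Eli at $4,640.
Second-highest bid $2,690 exceeds the reserve $2,450 → payment $2,690.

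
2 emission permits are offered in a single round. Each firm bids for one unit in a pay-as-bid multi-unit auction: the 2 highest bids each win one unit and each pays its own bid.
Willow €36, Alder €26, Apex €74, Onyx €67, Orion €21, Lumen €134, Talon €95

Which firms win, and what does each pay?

Ordering the bids: 134 (Lumen), 95 (Talon), 74 (Apex), 67 (Onyx), …
Top 2: Lumen, Talon.
Each winner pays its own bid: Lumen €134, Talon €95.

Lumen €134, Talon €95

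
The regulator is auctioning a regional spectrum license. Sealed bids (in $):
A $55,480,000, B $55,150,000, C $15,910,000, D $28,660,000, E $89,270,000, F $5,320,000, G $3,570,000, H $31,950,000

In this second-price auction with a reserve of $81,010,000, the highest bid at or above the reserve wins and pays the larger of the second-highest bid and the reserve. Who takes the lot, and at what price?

E pays $81,010,000

Second-price auction with a reserve of $81,010,000: the highest bid at or above the reserve wins and pays the larger of the second-highest bid and the reserve.
Bids in order: 89,270,000 (E) > 55,480,000 (A) > 55,150,000 (B) > 31,950,000 (H) > 28,660,000 (D) > 15,910,000 (C) > …
E has the top bid at or above the reserve ($89,270,000).
Second-highest bid $55,480,000 is below the reserve $81,010,000, so the reserve binds → payment $81,010,000.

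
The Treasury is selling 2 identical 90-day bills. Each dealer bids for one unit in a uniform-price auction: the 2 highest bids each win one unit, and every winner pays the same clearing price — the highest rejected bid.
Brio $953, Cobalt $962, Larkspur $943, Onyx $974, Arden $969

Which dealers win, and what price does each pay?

Onyx, Arden; each pays $962

Sorting: 974 (Onyx), 969 (Arden), 962 (Cobalt), 953 (Brio), …
The 2 highest are Onyx, Arden.
Clearing price = highest rejected bid = $962.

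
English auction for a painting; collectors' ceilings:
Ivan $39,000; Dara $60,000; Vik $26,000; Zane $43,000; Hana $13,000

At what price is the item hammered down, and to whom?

Sorting limits: 60,000 (Dara) > 43,000 (Zane) > 39,000 (Ivan) > 26,000 (Vik) > 13,000 (Hana)
Once the price passes $43,000, only Dara is left; the hammer falls at Zane's limit of $43,000.

Dara wins at $43,000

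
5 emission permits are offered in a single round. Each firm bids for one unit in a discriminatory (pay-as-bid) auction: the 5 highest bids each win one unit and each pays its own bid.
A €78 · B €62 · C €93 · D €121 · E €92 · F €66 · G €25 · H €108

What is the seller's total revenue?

Sorting: 121 (D), 108 (H), 93 (C), 92 (E), 78 (A), 66 (F), 62 (B), …
The 5 highest are D, H, C, E, A.
Total revenue = 121 + 108 + 93 + 92 + 78 = €492.

Total revenue: €492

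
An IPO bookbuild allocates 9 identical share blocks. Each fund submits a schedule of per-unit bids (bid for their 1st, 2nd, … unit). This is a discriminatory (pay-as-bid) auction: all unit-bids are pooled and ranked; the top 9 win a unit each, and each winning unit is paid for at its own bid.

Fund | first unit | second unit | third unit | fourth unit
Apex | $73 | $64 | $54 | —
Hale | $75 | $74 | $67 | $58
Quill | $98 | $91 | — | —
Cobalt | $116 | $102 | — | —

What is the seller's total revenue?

Total revenue: $760

All unit-bids, highest first — top 9: 116 (Cobalt-1), 102 (Cobalt-2), 98 (Quill-1), 91 (Quill-2), 75 (Hale-1), 74 (Hale-2), 73 (Apex-1), 67 (Hale-3), 64 (Apex-2)
Next rejected bid: $58 (not a price — pay-as-bid).
Each winning unit pays its own bid.
Revenue = 116 + 102 + 98 + 91 + 75 + 74 + 73 + 67 + 64 = $760.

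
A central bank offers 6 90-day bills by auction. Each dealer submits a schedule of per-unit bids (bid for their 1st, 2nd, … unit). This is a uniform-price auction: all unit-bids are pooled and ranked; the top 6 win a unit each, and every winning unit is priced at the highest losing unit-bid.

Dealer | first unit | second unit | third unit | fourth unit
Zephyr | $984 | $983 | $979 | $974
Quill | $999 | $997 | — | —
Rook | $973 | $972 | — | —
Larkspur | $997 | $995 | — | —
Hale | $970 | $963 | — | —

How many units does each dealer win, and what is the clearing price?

Pooled unit-bids ranked (top 6): 999 (Quill-1), 997 (Quill-2), 997 (Larkspur-1), 995 (Larkspur-2), 984 (Zephyr-1), 983 (Zephyr-2)
First bid not allocated: $979.
Allocation: Larkspur 2, Quill 2, Zephyr 2.

Larkspur 2, Quill 2, Zephyr 2; clearing price $979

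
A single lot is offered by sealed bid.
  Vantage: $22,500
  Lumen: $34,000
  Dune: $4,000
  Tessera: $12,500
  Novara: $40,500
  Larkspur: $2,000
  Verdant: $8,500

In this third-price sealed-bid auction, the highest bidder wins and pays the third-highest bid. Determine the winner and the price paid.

Sorting bids: 40,500 (Novara) > 34,000 (Lumen) > 22,500 (Vantage) > 12,500 (Tessera) > 8,500 (Verdant) > 4,000 (Dune) > …
Novara wins; payment is bid #3 in the ranking = $22,500.

Novara pays $22,500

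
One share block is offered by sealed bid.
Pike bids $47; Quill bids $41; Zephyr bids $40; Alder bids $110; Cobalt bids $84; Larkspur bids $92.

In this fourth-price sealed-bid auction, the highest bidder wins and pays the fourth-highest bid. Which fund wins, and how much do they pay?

Fourth-price sealed-bid auction: the highest bidder wins and pays the fourth-highest bid.
Bids in order: 110 (Alder) > 92 (Larkspur) > 84 (Cobalt) > 47 (Pike) > 41 (Quill) > 40 (Zephyr)
Alder is highest; pays the fourth-highest bid, $47.

Alder pays $47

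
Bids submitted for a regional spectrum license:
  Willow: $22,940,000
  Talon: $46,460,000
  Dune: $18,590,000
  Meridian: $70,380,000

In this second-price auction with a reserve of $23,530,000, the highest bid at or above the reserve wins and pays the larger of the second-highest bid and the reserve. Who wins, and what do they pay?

Bids ranked: 70,380,000 (Meridian) > 46,460,000 (Talon) > 22,940,000 (Willow) > 18,590,000 (Dune)
Highest eligible bid: Meridian at $70,380,000.
Second-highest bid $46,460,000 exceeds the reserve $23,530,000 → payment $46,460,000.

Meridian pays $46,460,000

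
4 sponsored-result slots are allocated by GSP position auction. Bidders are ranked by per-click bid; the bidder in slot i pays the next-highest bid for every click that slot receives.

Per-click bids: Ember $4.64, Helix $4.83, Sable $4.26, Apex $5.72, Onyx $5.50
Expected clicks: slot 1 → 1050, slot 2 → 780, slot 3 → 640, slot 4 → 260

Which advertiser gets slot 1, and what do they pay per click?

Apex; $5.50 per click

Ranked by bid: $5.72 (Apex) > $5.50 (Onyx) > $4.83 (Helix) > $4.64 (Ember) > $4.26 (Sable)
Slot 1 goes to the first-ranked bidder, Apex, who pays the next bid down: $5.50/click.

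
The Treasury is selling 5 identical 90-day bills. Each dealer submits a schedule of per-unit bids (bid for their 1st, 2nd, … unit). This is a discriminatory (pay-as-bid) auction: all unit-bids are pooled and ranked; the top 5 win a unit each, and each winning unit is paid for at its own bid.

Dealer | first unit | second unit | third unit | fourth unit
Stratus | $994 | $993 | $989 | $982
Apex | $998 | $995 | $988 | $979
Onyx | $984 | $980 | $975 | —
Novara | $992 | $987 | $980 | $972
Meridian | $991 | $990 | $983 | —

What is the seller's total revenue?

All unit-bids, highest first — top 5: 998 (Apex-1), 995 (Apex-2), 994 (Stratus-1), 993 (Stratus-2), 992 (Novara-1)
Next rejected bid: $991 (not a price — pay-as-bid).
Each winning unit pays its own bid.
Revenue = 998 + 995 + 994 + 993 + 992 = $4,972.

Total revenue: $4,972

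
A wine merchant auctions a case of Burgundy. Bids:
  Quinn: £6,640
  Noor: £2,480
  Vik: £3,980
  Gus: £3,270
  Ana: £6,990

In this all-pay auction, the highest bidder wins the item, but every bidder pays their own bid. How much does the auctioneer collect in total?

All-pay auction: the highest bidder wins the item, but every bidder pays their own bid.
Sorting bids: 6,990 (Ana) > 6,640 (Quinn) > 3,980 (Vik) > 3,270 (Gus) > 2,480 (Noor)
Ana wins with the top bid; all bids are sunk regardless.
Every bidder forfeits their bid regardless of winning.
Revenue = 6,640 + 2,480 + 3,980 + 3,270 + 6,990 = £23,360.

Total revenue: £23,360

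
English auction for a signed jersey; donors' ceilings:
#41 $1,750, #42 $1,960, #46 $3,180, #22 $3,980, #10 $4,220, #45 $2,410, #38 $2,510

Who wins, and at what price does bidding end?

Rule: the price rises until one bidder remains; the winner pays the price at which the last rival dropped out.
Sorting limits: 4,220 (#10) > 3,980 (#22) > 3,180 (#46) > 2,510 (#38) > 2,410 (#45) > 1,960 (#42) > …
Once the price passes $3,980, only #10 is left; the hammer falls at #22's limit of $3,980.

#10 wins at $3,980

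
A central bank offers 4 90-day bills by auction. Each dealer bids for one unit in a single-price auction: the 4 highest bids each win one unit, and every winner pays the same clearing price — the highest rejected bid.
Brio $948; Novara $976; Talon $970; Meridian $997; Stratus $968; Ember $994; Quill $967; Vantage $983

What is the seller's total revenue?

Total revenue: $3,880

Ordering the bids: 997 (Meridian), 994 (Ember), 983 (Vantage), 976 (Novara), 970 (Talon), 968 (Stratus), …
The 4 highest are Meridian, Ember, Vantage, Novara.
Highest unsuccessful bid: $970 → clearing price.
Total revenue = 4 × $970 = $3,880.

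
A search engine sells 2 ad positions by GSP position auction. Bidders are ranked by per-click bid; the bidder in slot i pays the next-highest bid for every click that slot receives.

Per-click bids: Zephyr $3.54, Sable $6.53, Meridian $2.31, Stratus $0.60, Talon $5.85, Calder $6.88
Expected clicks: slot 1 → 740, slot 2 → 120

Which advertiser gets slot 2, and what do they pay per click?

Sorting advertisers: $6.88 (Calder) > $6.53 (Sable) > $5.85 (Talon) > …
Slot 2 goes to the second-ranked bidder, Sable, who pays the next bid down: $5.85/click.

Sable; $5.85 per click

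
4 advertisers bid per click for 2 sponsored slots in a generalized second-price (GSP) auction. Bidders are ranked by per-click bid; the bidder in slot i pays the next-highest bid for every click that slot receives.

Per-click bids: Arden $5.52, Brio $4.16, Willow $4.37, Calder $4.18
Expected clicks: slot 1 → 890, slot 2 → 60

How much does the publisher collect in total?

Total revenue: $4140.10

Sorting advertisers: $5.52 (Arden) > $4.37 (Willow) > $4.18 (Calder) > …
Slot 1: Arden pays $4.37 × 890 = $3889.30
Slot 2: Willow pays $4.18 × 60 = $250.80
Total = $4140.10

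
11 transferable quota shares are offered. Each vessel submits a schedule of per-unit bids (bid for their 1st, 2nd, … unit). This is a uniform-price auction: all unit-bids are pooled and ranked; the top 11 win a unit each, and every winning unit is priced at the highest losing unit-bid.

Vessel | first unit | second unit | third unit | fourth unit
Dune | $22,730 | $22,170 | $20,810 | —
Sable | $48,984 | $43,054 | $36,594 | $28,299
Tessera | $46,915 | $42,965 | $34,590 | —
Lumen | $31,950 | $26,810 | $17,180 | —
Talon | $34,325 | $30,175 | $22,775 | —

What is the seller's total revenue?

All unit-bids, highest first — top 11: 48,984 (Sable-1), 46,915 (Tessera-1), 43,054 (Sable-2), 42,965 (Tessera-2), 36,594 (Sable-3), 34,590 (Tessera-3), 34,325 (Talon-1), 31,950 (Lumen-1), 30,175 (Talon-2), 28,299 (Sable-4), 26,810 (Lumen-2)
Highest rejected unit-bid = $22,775.
Allocation: Lumen 2, Sable 4, Talon 2, Tessera 3. Every unit priced at $22,775.
Revenue = 11 × 22,775 = $250,525.

Total revenue: $250,525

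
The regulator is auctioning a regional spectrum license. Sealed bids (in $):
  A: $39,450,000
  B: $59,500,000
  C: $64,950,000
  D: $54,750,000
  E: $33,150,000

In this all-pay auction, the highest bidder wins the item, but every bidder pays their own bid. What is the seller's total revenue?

Total revenue: $251,800,000

Bids in order: 64,950,000 (C) > 59,500,000 (B) > 54,750,000 (D) > 39,450,000 (A) > 33,150,000 (E)
C wins with the top bid; all bids are sunk regardless.
Every bidder forfeits their bid regardless of winning.
Revenue = 39,450,000 + 59,500,000 + 64,950,000 + 54,750,000 + 33,150,000 = $251,800,000.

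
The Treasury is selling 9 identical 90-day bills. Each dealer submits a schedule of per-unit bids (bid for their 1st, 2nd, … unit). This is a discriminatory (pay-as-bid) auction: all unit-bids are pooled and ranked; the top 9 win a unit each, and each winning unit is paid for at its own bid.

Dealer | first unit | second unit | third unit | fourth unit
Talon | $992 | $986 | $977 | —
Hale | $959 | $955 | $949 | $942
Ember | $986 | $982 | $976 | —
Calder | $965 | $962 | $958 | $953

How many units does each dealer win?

Calder 2, Ember 3, Hale 1, Talon 3

All unit-bids, highest first — top 9: 992 (Talon-1), 986 (Talon-2), 986 (Ember-1), 982 (Ember-2), 977 (Talon-3), 976 (Ember-3), 965 (Calder-1), 962 (Calder-2), 959 (Hale-1)
Next rejected bid: $958 (not a price — pay-as-bid).
Allocation: Calder 2, Ember 3, Hale 1, Talon 3.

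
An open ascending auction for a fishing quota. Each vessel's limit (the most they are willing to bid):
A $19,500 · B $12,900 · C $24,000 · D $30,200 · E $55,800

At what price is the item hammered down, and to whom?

E wins at $30,200

Rule: the price rises until one bidder remains; the winner pays the price at which the last rival dropped out.
Limits in order: 55,800 (E) > 30,200 (D) > 24,000 (C) > 19,500 (A) > 12,900 (B)
D is the last rival to drop out, at $30,200; E remains and wins at that price.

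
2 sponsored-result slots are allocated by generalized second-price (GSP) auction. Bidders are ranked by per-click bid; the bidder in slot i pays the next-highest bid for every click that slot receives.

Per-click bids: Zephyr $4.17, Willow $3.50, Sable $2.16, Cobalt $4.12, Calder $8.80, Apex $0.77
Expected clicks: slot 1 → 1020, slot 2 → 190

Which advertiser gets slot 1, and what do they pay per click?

Calder; $4.17 per click

Per-click bids in order: $8.80 (Calder) > $4.17 (Zephyr) > $4.12 (Cobalt) > …
Slot 1 goes to the first-ranked bidder, Calder, who pays the next bid down: $4.17/click.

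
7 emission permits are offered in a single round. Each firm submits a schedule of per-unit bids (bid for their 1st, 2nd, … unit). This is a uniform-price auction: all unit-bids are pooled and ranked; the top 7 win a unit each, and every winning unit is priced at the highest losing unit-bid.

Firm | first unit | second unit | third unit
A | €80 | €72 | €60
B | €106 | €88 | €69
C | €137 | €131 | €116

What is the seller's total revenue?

Merging the schedules and taking the best 7: 137 (C-1), 131 (C-2), 116 (C-3), 106 (B-1), 88 (B-2), 80 (A-1), 72 (A-2)
The (k+1)-th unit-bid is €69.
Allocation: A 2, B 2, C 3. Every unit priced at €69.
Revenue = 7 × 69 = €483.

Total revenue: €483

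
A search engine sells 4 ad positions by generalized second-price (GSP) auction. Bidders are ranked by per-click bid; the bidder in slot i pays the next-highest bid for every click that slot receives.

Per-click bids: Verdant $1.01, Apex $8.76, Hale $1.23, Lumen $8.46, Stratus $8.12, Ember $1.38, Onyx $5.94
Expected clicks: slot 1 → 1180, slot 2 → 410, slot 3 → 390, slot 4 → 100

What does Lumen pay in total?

Per-click bids in order: $8.76 (Apex) > $8.46 (Lumen) > $8.12 (Stratus) > $5.94 (Onyx) > $1.38 (Ember) > …
Lumen holds slot 2 → pays next bid $8.12 × 410 clicks = $3329.20.

Lumen pays $3329.20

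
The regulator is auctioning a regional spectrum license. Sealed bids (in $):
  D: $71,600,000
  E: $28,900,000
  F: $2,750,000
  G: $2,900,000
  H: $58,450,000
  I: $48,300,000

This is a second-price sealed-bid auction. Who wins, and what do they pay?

Rule: the highest bidder wins and pays the second-highest bid.
Bids ranked: 71,600,000 (D) > 58,450,000 (H) > 48,300,000 (I) > 28,900,000 (E) > 2,900,000 (G) > 2,750,000 (F)
D is highest; pays the second-highest bid, $58,450,000.

D pays $58,450,000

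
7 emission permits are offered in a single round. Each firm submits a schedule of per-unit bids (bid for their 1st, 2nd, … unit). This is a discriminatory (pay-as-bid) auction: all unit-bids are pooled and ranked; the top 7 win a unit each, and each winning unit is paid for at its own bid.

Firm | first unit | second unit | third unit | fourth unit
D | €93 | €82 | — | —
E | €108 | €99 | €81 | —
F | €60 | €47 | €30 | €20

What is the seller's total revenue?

Total revenue: €570

Merging the schedules and taking the best 7: 108 (E-1), 99 (E-2), 93 (D-1), 82 (D-2), 81 (E-3), 60 (F-1), 47 (F-2)
Next rejected bid: €30 (not a price — pay-as-bid).
Each winning unit pays its own bid.
Revenue = 108 + 99 + 93 + 82 + 81 + 60 + 47 = €570.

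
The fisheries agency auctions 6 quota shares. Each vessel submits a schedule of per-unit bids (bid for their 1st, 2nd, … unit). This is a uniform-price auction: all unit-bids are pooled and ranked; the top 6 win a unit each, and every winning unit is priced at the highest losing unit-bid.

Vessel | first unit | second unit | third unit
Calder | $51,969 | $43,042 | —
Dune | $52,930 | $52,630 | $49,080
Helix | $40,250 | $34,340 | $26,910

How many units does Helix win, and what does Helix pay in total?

All unit-bids, highest first — top 6: 52,930 (Dune-1), 52,630 (Dune-2), 51,969 (Calder-1), 49,080 (Dune-3), 43,042 (Calder-2), 40,250 (Helix-1)
The (k+1)-th unit-bid is $34,340.
Helix wins 1 unit(s) at $34,340 each.

Helix: 1 unit, pays $34,340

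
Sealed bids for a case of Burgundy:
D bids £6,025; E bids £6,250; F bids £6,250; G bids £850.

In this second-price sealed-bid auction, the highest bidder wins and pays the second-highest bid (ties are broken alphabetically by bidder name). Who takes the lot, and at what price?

E pays £6,250

Bids ranked: 6,250 (E) > 6,250 (F) > 6,025 (D) > 850 (G)
E and F tie at £6,250; tie-break gives it to E.
E is highest; pays the second-highest bid, £6,250.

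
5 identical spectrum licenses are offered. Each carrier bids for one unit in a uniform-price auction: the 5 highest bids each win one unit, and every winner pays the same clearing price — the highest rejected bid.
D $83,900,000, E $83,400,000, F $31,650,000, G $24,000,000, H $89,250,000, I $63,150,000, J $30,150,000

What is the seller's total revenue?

Total revenue: $150,750,000

Bids ranked high→low: 89,250,000 (H), 83,900,000 (D), 83,400,000 (E), 63,150,000 (I), 31,650,000 (F), 30,150,000 (J), 24,000,000 (G)
Top 5: H, D, E, I, F.
First losing bid is J's $30,150,000, which sets the uniform price.
Total revenue = 5 × $30,150,000 = $150,750,000.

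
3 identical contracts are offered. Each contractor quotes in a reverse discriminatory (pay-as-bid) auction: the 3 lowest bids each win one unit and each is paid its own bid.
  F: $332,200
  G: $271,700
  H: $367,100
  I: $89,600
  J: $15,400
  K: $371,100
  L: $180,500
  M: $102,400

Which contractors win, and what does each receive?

J $15,400, I $89,600, M $102,400

Sorting: 15,400 (J), 89,600 (I), 102,400 (M), 180,500 (L), 271,700 (G), …
Winners (3 units): J, I, M.
Each winner is paid its own bid: J $15,400, I $89,600, M $102,400.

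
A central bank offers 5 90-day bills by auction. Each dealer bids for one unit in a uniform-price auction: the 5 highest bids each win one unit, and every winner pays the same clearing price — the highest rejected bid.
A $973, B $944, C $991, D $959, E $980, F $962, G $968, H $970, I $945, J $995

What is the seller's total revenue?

Total revenue: $4,840

Ordering the bids: 995 (J), 991 (C), 980 (E), 973 (A), 970 (H), 968 (G), 962 (F), …
Winners (5 units): J, C, E, A, H.
Clearing price = highest rejected bid = $968.
Total revenue = 5 × $968 = $4,840.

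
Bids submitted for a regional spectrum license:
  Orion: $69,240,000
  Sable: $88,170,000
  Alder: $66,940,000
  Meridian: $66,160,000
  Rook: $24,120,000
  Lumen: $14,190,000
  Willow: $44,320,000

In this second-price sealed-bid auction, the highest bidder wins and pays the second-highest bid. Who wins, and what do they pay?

Sable pays $69,240,000

Second-price sealed-bid auction: the highest bidder wins and pays the second-highest bid.
Bids in order: 88,170,000 (Sable) > 69,240,000 (Orion) > 66,940,000 (Alder) > 66,160,000 (Meridian) > 44,320,000 (Willow) > 24,120,000 (Rook) > …
Sable is highest; pays the second-highest bid, $69,240,000.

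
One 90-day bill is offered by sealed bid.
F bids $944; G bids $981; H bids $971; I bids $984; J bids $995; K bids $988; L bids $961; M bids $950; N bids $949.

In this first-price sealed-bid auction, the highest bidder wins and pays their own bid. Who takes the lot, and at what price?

Bids in order: 995 (J) > 988 (K) > 984 (I) > 981 (G) > 971 (H) > 961 (L) > …
First-price: J pays what they bid, $995.

J pays $995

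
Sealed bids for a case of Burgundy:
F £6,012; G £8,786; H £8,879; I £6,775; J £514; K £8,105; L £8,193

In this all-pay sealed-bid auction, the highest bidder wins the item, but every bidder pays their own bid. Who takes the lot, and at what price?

Bids in order: 8,879 (H) > 8,786 (G) > 8,193 (L) > 8,105 (K) > 6,775 (I) > 6,012 (F) > …
H wins with the top bid; all bids are sunk regardless.

H pays £8,879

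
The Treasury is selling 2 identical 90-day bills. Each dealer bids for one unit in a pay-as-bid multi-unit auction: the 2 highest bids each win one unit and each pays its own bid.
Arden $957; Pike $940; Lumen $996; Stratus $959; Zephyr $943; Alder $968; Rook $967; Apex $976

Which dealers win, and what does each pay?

Lumen $996, Apex $976

Bids ranked high→low: 996 (Lumen), 976 (Apex), 968 (Alder), 967 (Rook), …
Winners (2 units): Lumen, Apex.
Each winner pays its own bid: Lumen $996, Apex $976.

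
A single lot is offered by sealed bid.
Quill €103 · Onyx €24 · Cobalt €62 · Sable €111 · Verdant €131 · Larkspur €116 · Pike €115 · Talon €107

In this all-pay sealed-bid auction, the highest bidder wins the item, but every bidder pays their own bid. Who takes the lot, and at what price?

Rule: the highest bidder wins the item, but every bidder pays their own bid.
Bids ranked: 131 (Verdant) > 116 (Larkspur) > 115 (Pike) > 111 (Sable) > 107 (Talon) > 103 (Quill) > …
Verdant wins with the top bid; all bids are sunk regardless.

Verdant pays €131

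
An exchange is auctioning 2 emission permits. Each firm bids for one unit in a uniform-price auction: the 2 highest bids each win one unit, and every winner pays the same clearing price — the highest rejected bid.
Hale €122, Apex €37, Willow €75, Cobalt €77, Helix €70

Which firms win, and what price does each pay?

Hale, Cobalt; each pays €75

Ordering the bids: 122 (Hale), 77 (Cobalt), 75 (Willow), 70 (Helix), …
The 2 highest are Hale, Cobalt.
First losing bid is Willow's €75, which sets the uniform price.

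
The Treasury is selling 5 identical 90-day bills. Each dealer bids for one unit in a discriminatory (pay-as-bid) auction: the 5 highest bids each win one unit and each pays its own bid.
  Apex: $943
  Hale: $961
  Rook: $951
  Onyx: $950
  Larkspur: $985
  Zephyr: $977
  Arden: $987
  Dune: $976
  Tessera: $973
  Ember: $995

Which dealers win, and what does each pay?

Ember $995, Arden $987, Larkspur $985, Zephyr $977, Dune $976

Ordering the bids: 995 (Ember), 987 (Arden), 985 (Larkspur), 977 (Zephyr), 976 (Dune), 973 (Tessera), 961 (Hale), …
The 5 highest are Ember, Arden, Larkspur, Zephyr, Dune.
Each winner pays its own bid: Ember $995, Arden $987, Larkspur $985, Zephyr $977, Dune $976.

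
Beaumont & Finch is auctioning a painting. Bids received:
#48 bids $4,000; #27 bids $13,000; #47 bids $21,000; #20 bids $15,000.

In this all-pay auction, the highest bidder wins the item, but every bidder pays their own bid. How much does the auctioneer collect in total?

Total revenue: $53,000

Bids ranked: 21,000 (#47) > 15,000 (#20) > 13,000 (#27) > 4,000 (#48)
Every bidder forfeits their bid regardless of winning.
Revenue = 4,000 + 13,000 + 21,000 + 15,000 = $53,000.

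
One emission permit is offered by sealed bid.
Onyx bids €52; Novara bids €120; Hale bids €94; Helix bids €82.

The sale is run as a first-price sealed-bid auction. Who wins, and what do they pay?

Novara pays €120

Sorting bids: 120 (Novara) > 94 (Hale) > 82 (Helix) > 52 (Onyx)
First-price: Novara pays what they bid, €120.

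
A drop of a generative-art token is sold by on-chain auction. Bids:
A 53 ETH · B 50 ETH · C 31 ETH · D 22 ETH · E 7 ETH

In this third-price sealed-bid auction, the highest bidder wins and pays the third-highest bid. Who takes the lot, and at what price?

Third-price sealed-bid auction: the highest bidder wins and pays the third-highest bid.
Bids ranked: 53 (A) > 50 (B) > 31 (C) > 22 (D) > 7 (E)
A is highest; pays the third-highest bid, 31 ETH.

A pays 31 ETH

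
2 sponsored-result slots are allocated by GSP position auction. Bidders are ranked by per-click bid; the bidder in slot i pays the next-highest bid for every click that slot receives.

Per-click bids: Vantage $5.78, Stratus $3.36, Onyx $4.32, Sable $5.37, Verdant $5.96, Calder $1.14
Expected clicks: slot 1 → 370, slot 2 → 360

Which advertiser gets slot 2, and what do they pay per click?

Vantage; $5.37 per click

Ranked by bid: $5.96 (Verdant) > $5.78 (Vantage) > $5.37 (Sable) > …
Slot 2 goes to the second-ranked bidder, Vantage, who pays the next bid down: $5.37/click.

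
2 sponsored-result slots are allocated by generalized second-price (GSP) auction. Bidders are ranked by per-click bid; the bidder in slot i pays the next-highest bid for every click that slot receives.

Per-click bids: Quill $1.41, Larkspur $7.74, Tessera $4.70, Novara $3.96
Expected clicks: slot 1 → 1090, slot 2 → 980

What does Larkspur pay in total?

Larkspur pays $5123.00

Per-click bids in order: $7.74 (Larkspur) > $4.70 (Tessera) > $3.96 (Novara) > …
Larkspur holds slot 1 → pays next bid $4.70 × 1090 clicks = $5123.00.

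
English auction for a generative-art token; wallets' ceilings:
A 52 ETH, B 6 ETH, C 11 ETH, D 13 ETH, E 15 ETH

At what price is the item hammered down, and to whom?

A wins at 15 ETH

Limits ranked: 52 (A) > 15 (E) > 13 (D) > 11 (C) > 6 (B)
Bidding ends when E exits at 15 ETH; A takes it.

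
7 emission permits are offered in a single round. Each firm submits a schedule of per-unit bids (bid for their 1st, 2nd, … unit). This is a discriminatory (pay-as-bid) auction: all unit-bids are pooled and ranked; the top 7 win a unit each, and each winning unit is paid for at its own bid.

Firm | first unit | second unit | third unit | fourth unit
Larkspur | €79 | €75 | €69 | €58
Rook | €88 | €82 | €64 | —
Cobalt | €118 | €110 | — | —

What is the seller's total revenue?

Pooled unit-bids ranked (top 7): 118 (Cobalt-1), 110 (Cobalt-2), 88 (Rook-1), 82 (Rook-2), 79 (Larkspur-1), 75 (Larkspur-2), 69 (Larkspur-3)
Next rejected bid: €64 (not a price — pay-as-bid).
Each winning unit pays its own bid.
Revenue = 118 + 110 + 88 + 82 + 79 + 75 + 69 = €621.

Total revenue: €621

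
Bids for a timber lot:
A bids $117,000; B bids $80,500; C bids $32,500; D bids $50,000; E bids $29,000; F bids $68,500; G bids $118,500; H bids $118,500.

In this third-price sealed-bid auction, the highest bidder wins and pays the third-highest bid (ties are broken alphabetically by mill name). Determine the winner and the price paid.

G pays $117,000

Bids in order: 118,500 (G) > 118,500 (H) > 117,000 (A) > 80,500 (B) > 68,500 (F) > 50,000 (D) > …
Tie at $118,500 → G wins by tie-break.
G is highest; pays the third-highest bid, $117,000.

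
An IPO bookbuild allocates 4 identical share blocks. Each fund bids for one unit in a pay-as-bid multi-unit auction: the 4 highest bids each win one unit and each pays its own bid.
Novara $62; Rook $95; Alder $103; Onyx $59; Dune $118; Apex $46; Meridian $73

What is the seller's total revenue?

Bids ranked high→low: 118 (Dune), 103 (Alder), 95 (Rook), 73 (Meridian), 62 (Novara), 59 (Onyx), …
The 4 highest are Dune, Alder, Rook, Meridian.
Total revenue = 118 + 103 + 95 + 73 = $389.

Total revenue: $389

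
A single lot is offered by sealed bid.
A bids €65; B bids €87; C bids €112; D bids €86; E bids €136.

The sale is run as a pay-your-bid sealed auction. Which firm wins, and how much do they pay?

E pays €136

Bids ranked: 136 (E) > 112 (C) > 87 (B) > 86 (D) > 65 (A)
First-price: E pays what they bid, €136.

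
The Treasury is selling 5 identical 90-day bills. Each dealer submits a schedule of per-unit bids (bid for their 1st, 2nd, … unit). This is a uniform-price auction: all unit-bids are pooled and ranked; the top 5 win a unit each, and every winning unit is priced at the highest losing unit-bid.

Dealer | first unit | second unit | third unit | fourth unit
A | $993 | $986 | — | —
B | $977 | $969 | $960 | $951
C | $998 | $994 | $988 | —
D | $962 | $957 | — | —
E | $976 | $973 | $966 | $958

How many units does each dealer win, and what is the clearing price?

A 2, C 3; clearing price $977

Merging the schedules and taking the best 5: 998 (C-1), 994 (C-2), 993 (A-1), 988 (C-3), 986 (A-2)
The (k+1)-th unit-bid is $977.
Allocation: A 2, C 3.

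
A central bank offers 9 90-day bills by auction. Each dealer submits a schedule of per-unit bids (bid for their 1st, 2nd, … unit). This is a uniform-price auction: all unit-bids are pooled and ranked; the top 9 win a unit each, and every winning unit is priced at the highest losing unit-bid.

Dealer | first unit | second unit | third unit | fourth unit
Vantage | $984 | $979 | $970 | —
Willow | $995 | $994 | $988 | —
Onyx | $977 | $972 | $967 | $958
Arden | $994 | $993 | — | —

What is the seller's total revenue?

Total revenue: $8,730

Pooled unit-bids ranked (top 9): 995 (Willow-1), 994 (Willow-2), 994 (Arden-1), 993 (Arden-2), 988 (Willow-3), 984 (Vantage-1), 979 (Vantage-2), 977 (Onyx-1), 972 (Onyx-2)
The (k+1)-th unit-bid is $970.
Allocation: Arden 2, Onyx 2, Vantage 2, Willow 3. Every unit priced at $970.
Revenue = 9 × 970 = $8,730.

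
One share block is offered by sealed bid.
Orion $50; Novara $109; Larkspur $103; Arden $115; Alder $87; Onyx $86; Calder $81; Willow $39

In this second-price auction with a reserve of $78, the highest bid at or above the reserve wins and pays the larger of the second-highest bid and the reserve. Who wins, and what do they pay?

Arden pays $109

Bids ranked: 115 (Arden) > 109 (Novara) > 103 (Larkspur) > 87 (Alder) > 86 (Onyx) > 81 (Calder) > …
Highest eligible bid: Arden at $115.
max(second-highest $109, reserve $78) = $109; the reserve does not bind.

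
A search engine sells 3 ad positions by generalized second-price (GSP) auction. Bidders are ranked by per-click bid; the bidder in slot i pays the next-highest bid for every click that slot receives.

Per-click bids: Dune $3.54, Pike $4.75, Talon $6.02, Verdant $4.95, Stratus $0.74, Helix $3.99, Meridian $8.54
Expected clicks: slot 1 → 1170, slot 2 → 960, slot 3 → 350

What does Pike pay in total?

Pike pays $0.00

Per-click bids in order: $8.54 (Meridian) > $6.02 (Talon) > $4.95 (Verdant) > $4.75 (Pike) > …
Pike ranks below slot 3 → no slot, pays nothing.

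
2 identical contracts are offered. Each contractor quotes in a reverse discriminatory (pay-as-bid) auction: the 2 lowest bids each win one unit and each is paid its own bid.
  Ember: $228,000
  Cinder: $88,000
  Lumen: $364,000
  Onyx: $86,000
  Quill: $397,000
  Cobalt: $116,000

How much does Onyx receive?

Sorting: 86,000 (Onyx), 88,000 (Cinder), 116,000 (Cobalt), 228,000 (Ember), …
Winners (2 units): Onyx, Cinder.
Onyx wins → own bid $86,000.

Onyx is paid $86,000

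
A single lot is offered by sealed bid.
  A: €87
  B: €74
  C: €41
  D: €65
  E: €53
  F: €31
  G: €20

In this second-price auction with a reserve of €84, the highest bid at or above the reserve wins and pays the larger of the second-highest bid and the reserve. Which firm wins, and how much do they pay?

A pays €84

Sorting bids: 87 (A) > 74 (B) > 65 (D) > 53 (E) > 41 (C) > 31 (F) > …
A has the top bid at or above the reserve (€87).
Second-highest bid €74 is below the reserve €84, so the reserve binds → payment €84.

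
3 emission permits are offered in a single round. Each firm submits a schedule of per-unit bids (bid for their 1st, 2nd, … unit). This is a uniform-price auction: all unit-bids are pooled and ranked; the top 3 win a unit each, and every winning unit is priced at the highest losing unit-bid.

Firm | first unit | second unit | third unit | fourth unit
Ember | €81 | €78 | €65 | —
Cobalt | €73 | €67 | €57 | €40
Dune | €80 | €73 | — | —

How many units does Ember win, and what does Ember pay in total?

Merging the schedules and taking the best 3: 81 (Ember-1), 80 (Dune-1), 78 (Ember-2)
The (k+1)-th unit-bid is €73.
Ember wins 2 unit(s) at €73 each.

Ember: 2 units, pays €146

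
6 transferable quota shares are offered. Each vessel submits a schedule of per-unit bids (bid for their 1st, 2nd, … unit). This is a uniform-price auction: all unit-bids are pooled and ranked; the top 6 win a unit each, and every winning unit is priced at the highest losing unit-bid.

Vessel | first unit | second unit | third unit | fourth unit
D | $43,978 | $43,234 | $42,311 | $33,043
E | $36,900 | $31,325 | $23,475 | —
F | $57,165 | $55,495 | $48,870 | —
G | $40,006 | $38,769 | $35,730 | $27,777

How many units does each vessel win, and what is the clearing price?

D 3, F 3; clearing price $40,006

Pooled unit-bids ranked (top 6): 57,165 (F-1), 55,495 (F-2), 48,870 (F-3), 43,978 (D-1), 43,234 (D-2), 42,311 (D-3)
Highest rejected unit-bid = $40,006.
Allocation: D 3, F 3.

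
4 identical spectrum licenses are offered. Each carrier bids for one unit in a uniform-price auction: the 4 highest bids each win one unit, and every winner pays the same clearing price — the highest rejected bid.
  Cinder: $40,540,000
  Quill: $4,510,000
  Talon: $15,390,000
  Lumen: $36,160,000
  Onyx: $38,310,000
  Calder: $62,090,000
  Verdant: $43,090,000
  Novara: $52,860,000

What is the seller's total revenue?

Sorting: 62,090,000 (Calder), 52,860,000 (Novara), 43,090,000 (Verdant), 40,540,000 (Cinder), 38,310,000 (Onyx), 36,160,000 (Lumen), …
The 4 highest are Calder, Novara, Verdant, Cinder.
Clearing price = highest rejected bid = $38,310,000.
Total revenue = 4 × $38,310,000 = $153,240,000.

Total revenue: $153,240,000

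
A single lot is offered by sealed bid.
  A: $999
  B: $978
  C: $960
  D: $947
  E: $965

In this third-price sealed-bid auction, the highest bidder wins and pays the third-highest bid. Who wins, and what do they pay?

A pays $965

Rule: the highest bidder wins and pays the third-highest bid.
Bids in order: 999 (A) > 978 (B) > 965 (E) > 960 (C) > 947 (D)
A is highest; pays the third-highest bid, $965.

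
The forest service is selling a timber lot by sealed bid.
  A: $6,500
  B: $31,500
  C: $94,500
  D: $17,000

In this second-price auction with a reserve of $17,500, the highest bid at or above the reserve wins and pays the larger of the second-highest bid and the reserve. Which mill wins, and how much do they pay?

C pays $31,500

Bids ranked: 94,500 (C) > 31,500 (B) > 17,000 (D) > 6,500 (A)
Highest eligible bid: C at $94,500.
Second-highest bid $31,500 exceeds the reserve $17,500 → payment $31,500.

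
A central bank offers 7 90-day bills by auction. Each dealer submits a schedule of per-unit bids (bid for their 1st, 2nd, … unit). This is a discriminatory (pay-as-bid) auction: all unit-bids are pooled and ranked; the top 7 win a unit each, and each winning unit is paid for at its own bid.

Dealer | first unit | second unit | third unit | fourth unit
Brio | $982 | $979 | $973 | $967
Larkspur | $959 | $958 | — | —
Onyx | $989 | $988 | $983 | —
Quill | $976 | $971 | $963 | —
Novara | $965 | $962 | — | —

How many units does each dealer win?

Brio 3, Onyx 3, Quill 1

Merging the schedules and taking the best 7: 989 (Onyx-1), 988 (Onyx-2), 983 (Onyx-3), 982 (Brio-1), 979 (Brio-2), 976 (Quill-1), 973 (Brio-3)
Next rejected bid: $971 (not a price — pay-as-bid).
Allocation: Brio 3, Onyx 3, Quill 1.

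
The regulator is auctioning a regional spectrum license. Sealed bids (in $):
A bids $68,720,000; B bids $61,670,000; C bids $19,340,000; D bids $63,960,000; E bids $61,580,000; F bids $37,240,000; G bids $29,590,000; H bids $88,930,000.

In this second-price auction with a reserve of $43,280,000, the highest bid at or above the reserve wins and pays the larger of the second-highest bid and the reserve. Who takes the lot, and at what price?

Sorting bids: 88,930,000 (H) > 68,720,000 (A) > 63,960,000 (D) > 61,670,000 (B) > 61,580,000 (E) > 37,240,000 (F) > …
H has the top bid at or above the reserve ($88,930,000).
max(second-highest $68,720,000, reserve $43,280,000) = $68,720,000; the reserve does not bind.

H pays $68,720,000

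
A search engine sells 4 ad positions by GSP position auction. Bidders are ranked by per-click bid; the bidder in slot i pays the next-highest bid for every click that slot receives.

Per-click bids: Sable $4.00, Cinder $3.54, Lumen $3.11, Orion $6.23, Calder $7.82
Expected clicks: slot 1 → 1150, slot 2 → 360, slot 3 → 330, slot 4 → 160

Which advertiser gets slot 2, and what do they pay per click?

Ranked by bid: $7.82 (Calder) > $6.23 (Orion) > $4.00 (Sable) > $3.54 (Cinder) > $3.11 (Lumen)
Slot 2 goes to the second-ranked bidder, Orion, who pays the next bid down: $4.00/click.

Orion; $4.00 per click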